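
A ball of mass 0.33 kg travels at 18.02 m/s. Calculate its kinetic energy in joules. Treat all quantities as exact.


KE = 0.5 * m * v^2
KE = 0.5 * 0.33 * 18.02^2
KE = 0.5 * 0.33 * 324.7204 = 53.5789 J

53.5789 J


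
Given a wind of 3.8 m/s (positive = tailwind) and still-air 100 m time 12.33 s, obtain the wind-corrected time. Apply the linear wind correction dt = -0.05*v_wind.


dt = -0.05 * v_wind = -0.05 * 3.8 = -0.19 s
t_corrected = t_still + dt = 12.33 + (-0.19)
t_corrected = 12.14 s

12.14 s


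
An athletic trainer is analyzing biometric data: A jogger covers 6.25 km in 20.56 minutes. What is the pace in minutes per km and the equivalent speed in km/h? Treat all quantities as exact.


Pace = time / distance = 20.56 min / 6.25 km = 3.2896 min/km
Speed = distance / time_in_hours = 6.25 / 0.3427 hr
Speed = 18.2393 km/h

3.2896 min/km, 18.2393 km/h


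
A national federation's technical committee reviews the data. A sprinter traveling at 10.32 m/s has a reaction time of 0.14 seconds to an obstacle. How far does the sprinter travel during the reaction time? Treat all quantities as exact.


d = v * t
d = 10.32 * 0.14
d = 1.4448 m

1.4448 m


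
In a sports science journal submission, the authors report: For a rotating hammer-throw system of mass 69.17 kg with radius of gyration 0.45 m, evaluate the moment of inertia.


I = m * k^2
I = 69.17 * 0.45^2
I = 69.17 * 0.2025 = 14.0069 kg*m^2

14.0069 kg*m^2


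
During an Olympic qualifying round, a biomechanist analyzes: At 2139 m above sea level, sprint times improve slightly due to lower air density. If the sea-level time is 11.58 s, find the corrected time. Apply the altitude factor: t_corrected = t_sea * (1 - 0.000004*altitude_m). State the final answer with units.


Correction factor = 1 - 0.000004 * 2139 = 0.991444
t_corrected = t_sea * factor = 11.58 * 0.991444
t_corrected = 11.4809 s

11.4809 s


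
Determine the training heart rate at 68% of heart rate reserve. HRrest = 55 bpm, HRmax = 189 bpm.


Target = HRrest + pct*(HRmax - HRrest)
Heart rate reserve = HRmax - HRrest = 189 - 55 = 134 bpm
Fraction = 68% = 0.68
Target = 55 + 0.68 * 134
Target = 55 + 91.12 = 146.12 bpm

146.12 bpm


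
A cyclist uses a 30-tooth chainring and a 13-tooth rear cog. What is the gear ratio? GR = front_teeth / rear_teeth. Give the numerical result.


GR = front_teeth / rear_teeth
GR = 30 / 13
GR = 2.3077

2.3077


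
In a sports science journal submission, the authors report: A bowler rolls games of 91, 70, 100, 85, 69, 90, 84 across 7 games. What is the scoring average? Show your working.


Average = sum / n
Sum = 589
Average = 589 / 7 = 84.1429

84.1429


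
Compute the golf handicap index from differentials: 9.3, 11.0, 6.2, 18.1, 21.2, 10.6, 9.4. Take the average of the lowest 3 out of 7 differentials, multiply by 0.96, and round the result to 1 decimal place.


All differentials: 9.3, 11.0, 6.2, 18.1, 21.2, 10.6, 9.4
Sorted: 6.2, 9.3, 9.4, 10.6, 11.0, 18.1, 21.2
Best 3: 6.2, 9.3, 9.4
Average of best = 24.9 / 3 = 8.3
Raw index = 8.3 * 0.96 = 7.968
Handicap index = round(7.968, 1) = 8.0

8.0


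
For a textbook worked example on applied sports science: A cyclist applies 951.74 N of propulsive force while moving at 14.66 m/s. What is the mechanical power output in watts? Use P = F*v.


P = F * v
P = 951.74 * 14.66
P = 13952.5084 W

13952.5084 W


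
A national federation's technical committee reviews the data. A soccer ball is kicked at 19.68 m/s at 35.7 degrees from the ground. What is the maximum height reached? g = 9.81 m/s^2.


H = (v*sin(theta))^2 / (2*g)
vy = v*sin(theta) = 19.68 * sin(35.7 deg) = 11.4841 m/s
H = vy^2 / (2*g) = 131.8843 / (2*9.81)
H = 131.8843 / 19.62 = 6.7219 m

6.7219 m


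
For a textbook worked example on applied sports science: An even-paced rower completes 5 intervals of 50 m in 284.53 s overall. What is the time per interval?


Split time = total_time / n_laps = 284.53 / 5
Split time = 56.906 s per lap

56.906 s


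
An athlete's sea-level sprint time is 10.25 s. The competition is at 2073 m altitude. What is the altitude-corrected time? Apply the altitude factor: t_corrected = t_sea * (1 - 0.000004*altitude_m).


Correction factor = 1 - 0.000004 * 2073 = 0.991708
t_corrected = t_sea * factor = 10.25 * 0.991708
t_corrected = 10.165 s

10.165 s


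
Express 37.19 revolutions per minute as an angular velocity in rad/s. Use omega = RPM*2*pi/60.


omega = RPM * 2 * pi / 60
omega = 37.19 * 2 * 3.14159 / 60
omega = 233.6717 / 60 = 3.8945 rad/s

3.8945 rad/s


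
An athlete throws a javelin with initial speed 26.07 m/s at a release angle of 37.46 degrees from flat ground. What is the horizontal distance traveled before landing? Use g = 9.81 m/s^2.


R = v^2 * sin(2*theta) / g
Convert angle to radians: theta = 37.46 deg = 0.6538 rad
sin(2*theta) = sin(1.3076) = 0.9656
R = 26.07^2 * 0.9656 / 9.81
R = 679.6449 * 0.9656 / 9.81 = 66.895 m

66.895 m


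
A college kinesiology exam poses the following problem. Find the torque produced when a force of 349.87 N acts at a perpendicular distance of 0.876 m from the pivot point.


tau = F * d
tau = 349.87 * 0.876
tau = 306.4861 N*m

306.4861 N*m


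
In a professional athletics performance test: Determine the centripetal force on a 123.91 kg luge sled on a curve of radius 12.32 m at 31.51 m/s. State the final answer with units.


Fc = m * v^2 / r
v^2 = 31.51^2 = 992.8801
Fc = 123.91 * 992.8801 / 12.32
Fc = 123027.7732 / 12.32 = 9986.0206 N

9986.0206 N


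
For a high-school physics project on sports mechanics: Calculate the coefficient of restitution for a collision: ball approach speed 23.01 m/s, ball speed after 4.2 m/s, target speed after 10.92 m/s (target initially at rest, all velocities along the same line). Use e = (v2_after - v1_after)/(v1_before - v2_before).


e = (v2_after - v1_after) / (v1_before - v2_before)
Numerator = 10.92 - 4.2 = 6.72
Denominator = 23.01 - 0 = 23.01
e = 6.72 / 23.01 = 0.292

0.292


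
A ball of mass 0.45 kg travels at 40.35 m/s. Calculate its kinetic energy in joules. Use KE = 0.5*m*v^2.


KE = 0.5 * m * v^2
KE = 0.5 * 0.45 * 40.35^2
KE = 0.5 * 0.45 * 1628.1225 = 366.3276 J

366.3276 J


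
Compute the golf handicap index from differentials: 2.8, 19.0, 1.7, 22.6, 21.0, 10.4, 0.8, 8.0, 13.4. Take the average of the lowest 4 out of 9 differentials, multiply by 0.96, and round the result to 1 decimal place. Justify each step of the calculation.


All differentials: 2.8, 19.0, 1.7, 22.6, 21.0, 10.4, 0.8, 8.0, 13.4
Sorted: 0.8, 1.7, 2.8, 8.0, 10.4, 13.4, 19.0, 21.0, 22.6
Best 4: 0.8, 1.7, 2.8, 8.0
Average of best = 13.3 / 4 = 3.325
Raw index = 3.325 * 0.96 = 3.192
Handicap index = round(3.192, 1) = 3.2

3.2


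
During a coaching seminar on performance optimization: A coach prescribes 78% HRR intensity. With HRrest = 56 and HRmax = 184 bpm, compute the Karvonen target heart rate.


Target = HRrest + pct*(HRmax - HRrest)
Heart rate reserve = HRmax - HRrest = 184 - 56 = 128 bpm
Fraction = 78% = 0.78
Target = 56 + 0.78 * 128
Target = 56 + 99.84 = 155.84 bpm

155.84 bpm


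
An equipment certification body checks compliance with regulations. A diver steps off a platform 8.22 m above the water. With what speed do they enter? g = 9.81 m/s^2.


v = sqrt(2 * g * h)
v = sqrt(2 * 9.81 * 8.22)
v = sqrt(161.2764) = 12.6995 m/s

12.6995 m/s


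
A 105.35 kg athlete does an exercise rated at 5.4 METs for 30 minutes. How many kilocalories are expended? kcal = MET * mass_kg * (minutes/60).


kcal = MET * mass * time_hr
Convert time: 30 min = 0.5 hr
kcal = 5.4 * 105.35 * 0.5
kcal = 284.445 kcal

284.445 kcal


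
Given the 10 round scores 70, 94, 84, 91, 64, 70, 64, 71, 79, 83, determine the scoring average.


Average = sum / n
Sum = 770
Average = 770 / 10 = 77

77


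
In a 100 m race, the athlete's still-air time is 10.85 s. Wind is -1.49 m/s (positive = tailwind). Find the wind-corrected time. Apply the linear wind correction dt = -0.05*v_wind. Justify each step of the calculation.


dt = -0.05 * v_wind = -0.05 * -1.49 = 0.0745 s
t_corrected = t_still + dt = 10.85 + (0.0745)
t_corrected = 10.9245 s

10.9245 s


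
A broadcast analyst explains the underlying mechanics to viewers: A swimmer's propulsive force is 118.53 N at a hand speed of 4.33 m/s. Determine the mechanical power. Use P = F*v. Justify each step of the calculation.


P = F * v
P = 118.53 * 4.33
P = 513.2349 W

513.2349 W


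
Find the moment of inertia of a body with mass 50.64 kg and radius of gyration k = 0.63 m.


I = m * k^2
I = 50.64 * 0.63^2
I = 50.64 * 0.3969 = 20.099 kg*m^2

20.099 kg*m^2


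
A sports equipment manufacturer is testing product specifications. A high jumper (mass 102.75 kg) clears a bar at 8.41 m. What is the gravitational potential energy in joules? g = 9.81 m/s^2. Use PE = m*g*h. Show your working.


PE = m * g * h
PE = 102.75 * 9.81 * 8.41
PE = 1007.9775 * 8.41 = 8477.0908 J

8477.0908 J


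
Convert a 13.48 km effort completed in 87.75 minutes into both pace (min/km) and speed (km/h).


Pace = time / distance = 87.75 min / 13.48 km = 6.5096 min/km
Speed = distance / time_in_hours = 13.48 / 1.4625 hr
Speed = 9.2171 km/h

6.5096 min/km, 9.2171 km/h


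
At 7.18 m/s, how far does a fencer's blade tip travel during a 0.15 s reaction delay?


d = v * t
d = 7.18 * 0.15
d = 1.077 m

1.077 m


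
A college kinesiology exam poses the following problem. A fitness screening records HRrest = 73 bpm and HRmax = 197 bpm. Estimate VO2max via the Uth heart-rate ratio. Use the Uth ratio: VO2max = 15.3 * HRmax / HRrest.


VO2max = 15.3 * HRmax / HRrest
VO2max = 15.3 * 197 / 73
VO2max = 3014.1 / 73 = 41.289 mL/kg/min

41.289 mL/kg/min


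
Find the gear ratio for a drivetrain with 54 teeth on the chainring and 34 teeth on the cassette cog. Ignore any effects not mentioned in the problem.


GR = front_teeth / rear_teeth
GR = 54 / 34
GR = 1.5882

1.5882


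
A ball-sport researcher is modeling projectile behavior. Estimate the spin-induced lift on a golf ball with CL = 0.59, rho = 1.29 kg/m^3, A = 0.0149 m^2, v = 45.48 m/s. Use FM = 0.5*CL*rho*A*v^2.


FM = 0.5 * CL * rho * A * v^2
FM = 0.5 * 0.59 * 1.29 * 0.0149 * 45.48^2
v^2 = 2068.4304
FM = 0.5 * 0.59 * 1.29 * 0.0149 * 2068.4304 = 11.7284 N

11.7284 N


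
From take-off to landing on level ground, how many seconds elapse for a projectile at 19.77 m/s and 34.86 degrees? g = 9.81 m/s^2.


T = 2*v*sin(theta)/g
sin(theta) = sin(34.86 deg) = 0.5716
T = 2*19.77*0.5716 / 9.81
T = 22.6 / 9.81 = 2.3038 s

2.3038 s


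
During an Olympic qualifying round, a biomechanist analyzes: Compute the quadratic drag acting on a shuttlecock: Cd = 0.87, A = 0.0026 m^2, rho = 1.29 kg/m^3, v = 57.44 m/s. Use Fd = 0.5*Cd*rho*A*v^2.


Fd = 0.5 * Cd * rho * A * v^2
Fd = 0.5 * 0.87 * 1.29 * 0.0026 * 57.44^2
v^2 = 3299.3536
Fd = 0.5 * 0.87 * 1.29 * 0.0026 * 3299.3536 = 4.8137 N

4.8137 N


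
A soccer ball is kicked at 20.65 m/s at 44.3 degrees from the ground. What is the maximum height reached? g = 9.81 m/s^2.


H = (v*sin(theta))^2 / (2*g)
vy = v*sin(theta) = 20.65 * sin(44.3 deg) = 14.4223 m/s
H = vy^2 / (2*g) = 208.002 / (2*9.81)
H = 208.002 / 19.62 = 10.6015 m

10.6015 m


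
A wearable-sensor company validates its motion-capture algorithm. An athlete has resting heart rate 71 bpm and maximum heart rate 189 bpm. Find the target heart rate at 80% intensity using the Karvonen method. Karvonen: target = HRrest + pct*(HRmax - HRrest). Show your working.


Target = HRrest + pct*(HRmax - HRrest)
Heart rate reserve = HRmax - HRrest = 189 - 71 = 118 bpm
Fraction = 80% = 0.8
Target = 71 + 0.8 * 118
Target = 71 + 94.4 = 165.4 bpm

165.4 bpm


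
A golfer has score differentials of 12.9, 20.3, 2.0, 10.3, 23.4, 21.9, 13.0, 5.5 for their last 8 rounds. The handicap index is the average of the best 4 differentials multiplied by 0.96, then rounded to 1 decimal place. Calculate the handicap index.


All differentials: 12.9, 20.3, 2.0, 10.3, 23.4, 21.9, 13.0, 5.5
Sorted: 2.0, 5.5, 10.3, 12.9, 13.0, 20.3, 21.9, 23.4
Best 4: 2.0, 5.5, 10.3, 12.9
Average of best = 30.7 / 4 = 7.675
Raw index = 7.675 * 0.96 = 7.368
Handicap index = round(7.368, 1) = 7.4

7.4


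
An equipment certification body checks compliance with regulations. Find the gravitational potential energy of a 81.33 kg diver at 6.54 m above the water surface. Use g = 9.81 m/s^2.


PE = m * g * h
PE = 81.33 * 9.81 * 6.54
PE = 797.8473 * 6.54 = 5217.9213 J

5217.9213 J


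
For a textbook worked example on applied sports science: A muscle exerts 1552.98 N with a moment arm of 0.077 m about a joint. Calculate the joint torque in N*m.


tau = F * d
tau = 1552.98 * 0.077
tau = 119.5795 N*m

119.5795 N*m


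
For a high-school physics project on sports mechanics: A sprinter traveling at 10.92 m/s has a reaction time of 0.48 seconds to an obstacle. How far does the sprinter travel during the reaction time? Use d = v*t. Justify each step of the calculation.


d = v * t
d = 10.92 * 0.48
d = 5.2416 m

5.2416 m


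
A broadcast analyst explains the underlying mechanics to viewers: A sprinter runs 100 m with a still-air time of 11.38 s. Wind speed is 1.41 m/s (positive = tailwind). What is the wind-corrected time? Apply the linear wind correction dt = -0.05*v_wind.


dt = -0.05 * v_wind = -0.05 * 1.41 = -0.0705 s
t_corrected = t_still + dt = 11.38 + (-0.0705)
t_corrected = 11.3095 s

11.3095 s


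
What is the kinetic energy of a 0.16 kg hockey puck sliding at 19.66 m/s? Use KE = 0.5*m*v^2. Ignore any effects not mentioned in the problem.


KE = 0.5 * m * v^2
KE = 0.5 * 0.16 * 19.66^2
KE = 0.5 * 0.16 * 386.5156 = 30.9212 J

30.9212 J


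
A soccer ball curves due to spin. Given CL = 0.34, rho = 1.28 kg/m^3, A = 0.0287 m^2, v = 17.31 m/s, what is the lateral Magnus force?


FM = 0.5 * CL * rho * A * v^2
FM = 0.5 * 0.34 * 1.28 * 0.0287 * 17.31^2
v^2 = 299.6361
FM = 0.5 * 0.34 * 1.28 * 0.0287 * 299.6361 = 1.8713 N

1.8713 N


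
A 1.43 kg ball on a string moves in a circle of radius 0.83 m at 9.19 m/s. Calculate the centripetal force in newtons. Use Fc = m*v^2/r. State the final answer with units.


Fc = m * v^2 / r
v^2 = 9.19^2 = 84.4561
Fc = 1.43 * 84.4561 / 0.83
Fc = 120.7722 / 0.83 = 145.5087 N

145.5087 N


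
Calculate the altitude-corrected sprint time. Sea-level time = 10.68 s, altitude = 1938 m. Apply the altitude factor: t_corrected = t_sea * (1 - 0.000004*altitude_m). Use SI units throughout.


Correction factor = 1 - 0.000004 * 1938 = 0.992248
t_corrected = t_sea * factor = 10.68 * 0.992248
t_corrected = 10.5972 s

10.5972 s


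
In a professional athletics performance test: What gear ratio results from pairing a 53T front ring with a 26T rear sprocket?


GR = front_teeth / rear_teeth
GR = 53 / 26
GR = 2.0385

2.0385


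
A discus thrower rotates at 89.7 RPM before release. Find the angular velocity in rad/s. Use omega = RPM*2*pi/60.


omega = RPM * 2 * pi / 60
omega = 89.7 * 2 * 3.14159 / 60
omega = 563.6017 / 60 = 9.3934 rad/s

9.3934 rad/s


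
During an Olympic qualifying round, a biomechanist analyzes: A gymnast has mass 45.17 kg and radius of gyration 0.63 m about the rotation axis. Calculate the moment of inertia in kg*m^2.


I = m * k^2
I = 45.17 * 0.63^2
I = 45.17 * 0.3969 = 17.928 kg*m^2

17.928 kg*m^2


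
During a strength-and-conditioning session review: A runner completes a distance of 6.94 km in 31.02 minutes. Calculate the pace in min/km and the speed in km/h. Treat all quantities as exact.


Pace = time / distance = 31.02 min / 6.94 km = 4.4697 min/km
Speed = distance / time_in_hours = 6.94 / 0.517 hr
Speed = 13.4236 km/h

4.4697 min/km, 13.4236 km/h


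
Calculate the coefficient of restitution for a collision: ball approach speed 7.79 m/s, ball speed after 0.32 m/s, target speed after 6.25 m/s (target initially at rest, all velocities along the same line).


e = (v2_after - v1_after) / (v1_before - v2_before)
Numerator = 6.25 - 0.32 = 5.93
Denominator = 7.79 - 0 = 7.79
e = 5.93 / 7.79 = 0.7612

0.7612


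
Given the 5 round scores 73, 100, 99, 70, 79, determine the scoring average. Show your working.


Average = sum / n
Sum = 421
Average = 421 / 5 = 84.2

84.2


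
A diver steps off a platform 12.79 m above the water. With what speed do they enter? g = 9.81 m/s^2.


v = sqrt(2 * g * h)
v = sqrt(2 * 9.81 * 12.79)
v = sqrt(250.9398) = 15.8411 m/s

15.8411 m/s


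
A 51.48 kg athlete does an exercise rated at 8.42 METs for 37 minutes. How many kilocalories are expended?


kcal = MET * mass * time_hr
Convert time: 37 min = 0.6167 hr
kcal = 8.42 * 51.48 * 0.6167
kcal = 267.3013 kcal

267.3013 kcal


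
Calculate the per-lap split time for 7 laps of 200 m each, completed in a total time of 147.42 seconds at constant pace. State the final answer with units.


Split time = total_time / n_laps = 147.42 / 7
Split time = 21.06 s per lap

21.06 s


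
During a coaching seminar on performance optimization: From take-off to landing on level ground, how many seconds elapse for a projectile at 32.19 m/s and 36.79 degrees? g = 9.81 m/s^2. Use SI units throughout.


T = 2*v*sin(theta)/g
sin(theta) = sin(36.79 deg) = 0.5989
T = 2*32.19*0.5989 / 9.81
T = 38.5561 / 9.81 = 3.9303 s

3.9303 s


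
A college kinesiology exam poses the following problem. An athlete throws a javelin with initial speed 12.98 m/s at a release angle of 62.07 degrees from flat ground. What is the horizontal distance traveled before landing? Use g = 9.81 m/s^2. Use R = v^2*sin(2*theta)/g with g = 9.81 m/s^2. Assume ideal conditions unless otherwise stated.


R = v^2 * sin(2*theta) / g
Convert angle to radians: theta = 62.07 deg = 1.0833 rad
sin(2*theta) = sin(2.1667) = 0.8277
R = 12.98^2 * 0.8277 / 9.81
R = 168.4804 * 0.8277 / 9.81 = 14.2147 m

14.2147 m


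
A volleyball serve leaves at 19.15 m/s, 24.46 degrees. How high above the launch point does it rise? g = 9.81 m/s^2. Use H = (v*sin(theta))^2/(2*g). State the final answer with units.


H = (v*sin(theta))^2 / (2*g)
vy = v*sin(theta) = 19.15 * sin(24.46 deg) = 7.9292 m/s
H = vy^2 / (2*g) = 62.8723 / (2*9.81)
H = 62.8723 / 19.62 = 3.2045 m

3.2045 m


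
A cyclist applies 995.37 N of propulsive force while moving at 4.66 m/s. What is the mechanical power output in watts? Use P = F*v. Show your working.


P = F * v
P = 995.37 * 4.66
P = 4638.4242 W

4638.4242 W


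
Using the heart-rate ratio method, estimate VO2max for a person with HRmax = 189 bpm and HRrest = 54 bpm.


VO2max = 15.3 * HRmax / HRrest
VO2max = 15.3 * 189 / 54
VO2max = 2891.7 / 54 = 53.55 mL/kg/min

53.55 mL/kg/min


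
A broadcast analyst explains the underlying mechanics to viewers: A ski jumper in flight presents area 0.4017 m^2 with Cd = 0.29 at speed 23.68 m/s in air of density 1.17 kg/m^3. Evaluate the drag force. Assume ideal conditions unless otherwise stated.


Fd = 0.5 * Cd * rho * A * v^2
Fd = 0.5 * 0.29 * 1.17 * 0.4017 * 23.68^2
v^2 = 560.7424
Fd = 0.5 * 0.29 * 1.17 * 0.4017 * 560.7424 = 38.2137 N

38.2137 N


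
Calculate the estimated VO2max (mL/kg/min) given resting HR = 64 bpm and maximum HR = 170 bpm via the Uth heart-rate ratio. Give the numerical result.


VO2max = 15.3 * HRmax / HRrest
VO2max = 15.3 * 170 / 64
VO2max = 2601 / 64 = 40.6406 mL/kg/min

40.6406 mL/kg/min


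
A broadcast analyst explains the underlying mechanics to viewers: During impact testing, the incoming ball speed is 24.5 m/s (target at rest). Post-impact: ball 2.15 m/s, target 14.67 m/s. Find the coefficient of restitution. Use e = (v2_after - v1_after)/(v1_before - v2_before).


e = (v2_after - v1_after) / (v1_before - v2_before)
Numerator = 14.67 - 2.15 = 12.52
Denominator = 24.5 - 0 = 24.5
e = 12.52 / 24.5 = 0.511

0.511


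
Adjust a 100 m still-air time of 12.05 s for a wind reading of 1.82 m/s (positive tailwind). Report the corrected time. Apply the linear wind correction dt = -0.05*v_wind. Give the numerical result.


dt = -0.05 * v_wind = -0.05 * 1.82 = -0.091 s
t_corrected = t_still + dt = 12.05 + (-0.091)
t_corrected = 11.959 s

11.959 s


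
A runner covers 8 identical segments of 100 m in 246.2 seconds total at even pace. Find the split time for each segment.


Split time = total_time / n_laps = 246.2 / 8
Split time = 30.775 s per lap

30.775 s


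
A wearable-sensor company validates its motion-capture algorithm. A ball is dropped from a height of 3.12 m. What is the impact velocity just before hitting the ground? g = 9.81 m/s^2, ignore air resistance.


v = sqrt(2 * g * h)
v = sqrt(2 * 9.81 * 3.12)
v = sqrt(61.2144) = 7.824 m/s

7.824 m/s


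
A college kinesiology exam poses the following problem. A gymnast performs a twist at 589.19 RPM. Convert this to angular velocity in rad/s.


omega = RPM * 2 * pi / 60
omega = 589.19 * 2 * 3.14159 / 60
omega = 3701.99 / 60 = 61.6998 rad/s

61.6998 rad/s


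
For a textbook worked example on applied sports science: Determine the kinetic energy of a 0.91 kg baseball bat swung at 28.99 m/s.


KE = 0.5 * m * v^2
KE = 0.5 * 0.91 * 28.99^2
KE = 0.5 * 0.91 * 840.4201 = 382.3911 J

382.3911 J


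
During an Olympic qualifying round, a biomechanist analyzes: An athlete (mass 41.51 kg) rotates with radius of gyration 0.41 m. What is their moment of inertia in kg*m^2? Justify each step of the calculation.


I = m * k^2
I = 41.51 * 0.41^2
I = 41.51 * 0.1681 = 6.9778 kg*m^2

6.9778 kg*m^2


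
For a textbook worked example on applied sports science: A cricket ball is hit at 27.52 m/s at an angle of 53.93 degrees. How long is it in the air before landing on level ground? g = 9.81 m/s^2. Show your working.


T = 2*v*sin(theta)/g
sin(theta) = sin(53.93 deg) = 0.8083
T = 2*27.52*0.8083 / 9.81
T = 44.4887 / 9.81 = 4.535 s

4.535 s


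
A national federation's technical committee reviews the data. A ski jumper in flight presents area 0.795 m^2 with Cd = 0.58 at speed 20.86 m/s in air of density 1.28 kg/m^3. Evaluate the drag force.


Fd = 0.5 * Cd * rho * A * v^2
Fd = 0.5 * 0.58 * 1.28 * 0.795 * 20.86^2
v^2 = 435.1396
Fd = 0.5 * 0.58 * 1.28 * 0.795 * 435.1396 = 128.4114 N

128.4114 N


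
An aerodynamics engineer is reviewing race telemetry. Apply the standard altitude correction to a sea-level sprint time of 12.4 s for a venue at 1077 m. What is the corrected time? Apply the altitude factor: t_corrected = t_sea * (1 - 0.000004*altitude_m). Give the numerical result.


Correction factor = 1 - 0.000004 * 1077 = 0.995692
t_corrected = t_sea * factor = 12.4 * 0.995692
t_corrected = 12.3466 s

12.3466 s


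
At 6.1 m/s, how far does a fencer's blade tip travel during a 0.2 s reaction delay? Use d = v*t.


d = v * t
d = 6.1 * 0.2
d = 1.22 m

1.22 m


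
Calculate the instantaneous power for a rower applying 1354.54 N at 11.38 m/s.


P = F * v
P = 1354.54 * 11.38
P = 15414.6652 W

15414.6652 W


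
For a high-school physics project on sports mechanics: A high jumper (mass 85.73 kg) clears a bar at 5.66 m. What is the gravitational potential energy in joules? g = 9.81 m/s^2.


PE = m * g * h
PE = 85.73 * 9.81 * 5.66
PE = 841.0113 * 5.66 = 4760.124 J

4760.124 J


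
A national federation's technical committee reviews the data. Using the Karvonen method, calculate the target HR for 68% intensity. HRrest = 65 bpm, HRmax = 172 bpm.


Target = HRrest + pct*(HRmax - HRrest)
Heart rate reserve = HRmax - HRrest = 172 - 65 = 107 bpm
Fraction = 68% = 0.68
Target = 65 + 0.68 * 107
Target = 65 + 72.76 = 137.76 bpm

137.76 bpm


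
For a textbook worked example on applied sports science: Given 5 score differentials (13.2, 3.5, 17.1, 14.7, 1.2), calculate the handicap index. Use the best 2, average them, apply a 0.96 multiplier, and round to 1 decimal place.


All differentials: 13.2, 3.5, 17.1, 14.7, 1.2
Sorted: 1.2, 3.5, 13.2, 14.7, 17.1
Best 2: 1.2, 3.5
Average of best = 4.7 / 2 = 2.35
Raw index = 2.35 * 0.96 = 2.256
Handicap index = round(2.256, 1) = 2.3

2.3


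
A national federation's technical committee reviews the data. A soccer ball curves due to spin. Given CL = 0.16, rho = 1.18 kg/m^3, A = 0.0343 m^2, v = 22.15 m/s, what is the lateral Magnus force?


FM = 0.5 * CL * rho * A * v^2
FM = 0.5 * 0.16 * 1.18 * 0.0343 * 22.15^2
v^2 = 490.6225
FM = 0.5 * 0.16 * 1.18 * 0.0343 * 490.6225 = 1.5886 N

1.5886 N


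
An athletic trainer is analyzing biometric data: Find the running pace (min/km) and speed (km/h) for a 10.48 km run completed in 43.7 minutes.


Pace = time / distance = 43.7 min / 10.48 km = 4.1698 min/km
Speed = distance / time_in_hours = 10.48 / 0.7283 hr
Speed = 14.389 km/h

4.1698 min/km, 14.389 km/h


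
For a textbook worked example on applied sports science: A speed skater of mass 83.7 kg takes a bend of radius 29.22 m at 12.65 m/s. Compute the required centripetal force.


Fc = m * v^2 / r
v^2 = 12.65^2 = 160.0225
Fc = 83.7 * 160.0225 / 29.22
Fc = 13393.8833 / 29.22 = 458.3807 N

458.3807 N


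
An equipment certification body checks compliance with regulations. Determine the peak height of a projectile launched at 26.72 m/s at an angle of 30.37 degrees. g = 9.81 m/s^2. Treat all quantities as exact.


H = (v*sin(theta))^2 / (2*g)
vy = v*sin(theta) = 26.72 * sin(30.37 deg) = 13.5092 m/s
H = vy^2 / (2*g) = 182.4972 / (2*9.81)
H = 182.4972 / 19.62 = 9.3016 m

9.3016 m


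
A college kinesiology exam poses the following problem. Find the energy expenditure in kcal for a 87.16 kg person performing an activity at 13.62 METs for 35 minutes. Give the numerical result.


kcal = MET * mass * time_hr
Convert time: 35 min = 0.5833 hr
kcal = 13.62 * 87.16 * 0.5833
kcal = 692.4862 kcal

692.4862 kcal


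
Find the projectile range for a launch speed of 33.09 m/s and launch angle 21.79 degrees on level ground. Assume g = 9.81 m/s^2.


R = v^2 * sin(2*theta) / g
Convert angle to radians: theta = 21.79 deg = 0.3803 rad
sin(2*theta) = sin(0.7606) = 0.6894
R = 33.09^2 * 0.6894 / 9.81
R = 1094.9481 * 0.6894 / 9.81 = 76.944 m

76.944 m


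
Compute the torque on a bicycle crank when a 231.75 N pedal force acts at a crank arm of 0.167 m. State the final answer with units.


tau = F * d
tau = 231.75 * 0.167
tau = 38.7022 N*m

38.7022 N*m


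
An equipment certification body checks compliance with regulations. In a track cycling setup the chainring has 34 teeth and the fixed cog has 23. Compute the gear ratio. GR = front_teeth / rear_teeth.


GR = front_teeth / rear_teeth
GR = 34 / 23
GR = 1.4783

1.4783


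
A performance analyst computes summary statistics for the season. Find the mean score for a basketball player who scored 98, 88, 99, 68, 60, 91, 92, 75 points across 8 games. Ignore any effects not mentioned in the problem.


Average = sum / n
Sum = 671
Average = 671 / 8 = 83.875

83.875


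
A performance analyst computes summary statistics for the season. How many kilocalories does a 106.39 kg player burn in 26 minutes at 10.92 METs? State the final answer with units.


kcal = MET * mass * time_hr
Convert time: 26 min = 0.4333 hr
kcal = 10.92 * 106.39 * 0.4333
kcal = 503.4375 kcal

503.4375 kcal


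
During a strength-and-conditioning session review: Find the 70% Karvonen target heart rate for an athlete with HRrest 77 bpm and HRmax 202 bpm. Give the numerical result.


Target = HRrest + pct*(HRmax - HRrest)
Heart rate reserve = HRmax - HRrest = 202 - 77 = 125 bpm
Fraction = 70% = 0.7
Target = 77 + 0.7 * 125
Target = 77 + 87.5 = 164.5 bpm

164.5 bpm


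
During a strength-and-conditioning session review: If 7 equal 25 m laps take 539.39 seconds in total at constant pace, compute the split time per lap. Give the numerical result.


Split time = total_time / n_laps = 539.39 / 7
Split time = 77.0557 s per lap

77.0557 s


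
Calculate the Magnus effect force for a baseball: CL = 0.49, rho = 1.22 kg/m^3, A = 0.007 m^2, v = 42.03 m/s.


FM = 0.5 * CL * rho * A * v^2
FM = 0.5 * 0.49 * 1.22 * 0.007 * 42.03^2
v^2 = 1766.5209
FM = 0.5 * 0.49 * 1.22 * 0.007 * 1766.5209 = 3.6961 N

3.6961 N


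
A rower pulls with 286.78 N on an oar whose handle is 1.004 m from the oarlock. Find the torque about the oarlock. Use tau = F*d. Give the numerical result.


tau = F * d
tau = 286.78 * 1.004
tau = 287.9271 N*m

287.9271 N*m


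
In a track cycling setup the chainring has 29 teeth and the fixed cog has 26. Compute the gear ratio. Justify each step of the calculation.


GR = front_teeth / rear_teeth
GR = 29 / 26
GR = 1.1154

1.1154


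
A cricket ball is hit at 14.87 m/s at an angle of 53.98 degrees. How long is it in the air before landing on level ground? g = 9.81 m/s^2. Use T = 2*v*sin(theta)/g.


T = 2*v*sin(theta)/g
sin(theta) = sin(53.98 deg) = 0.8088
T = 2*14.87*0.8088 / 9.81
T = 24.0541 / 9.81 = 2.452 s

2.452 s


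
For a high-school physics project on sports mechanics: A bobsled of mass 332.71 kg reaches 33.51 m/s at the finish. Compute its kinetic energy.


KE = 0.5 * m * v^2
KE = 0.5 * 332.71 * 33.51^2
KE = 0.5 * 332.71 * 1122.9201 = 186803.3732 J

186803.3732 J


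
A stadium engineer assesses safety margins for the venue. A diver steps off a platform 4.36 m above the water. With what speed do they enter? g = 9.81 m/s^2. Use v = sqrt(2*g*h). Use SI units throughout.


v = sqrt(2 * g * h)
v = sqrt(2 * 9.81 * 4.36)
v = sqrt(85.5432) = 9.249 m/s

9.249 m/s


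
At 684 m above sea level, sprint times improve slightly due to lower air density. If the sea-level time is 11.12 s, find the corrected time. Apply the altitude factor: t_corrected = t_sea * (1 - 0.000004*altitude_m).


Correction factor = 1 - 0.000004 * 684 = 0.997264
t_corrected = t_sea * factor = 11.12 * 0.997264
t_corrected = 11.0896 s

11.0896 s


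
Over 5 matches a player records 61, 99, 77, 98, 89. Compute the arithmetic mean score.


Average = sum / n
Sum = 424
Average = 424 / 5 = 84.8

84.8


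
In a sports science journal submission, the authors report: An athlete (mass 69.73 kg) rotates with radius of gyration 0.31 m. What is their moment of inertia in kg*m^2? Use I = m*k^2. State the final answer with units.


I = m * k^2
I = 69.73 * 0.31^2
I = 69.73 * 0.0961 = 6.7011 kg*m^2

6.7011 kg*m^2


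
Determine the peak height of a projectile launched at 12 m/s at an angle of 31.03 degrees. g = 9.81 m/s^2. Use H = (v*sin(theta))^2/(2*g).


H = (v*sin(theta))^2 / (2*g)
vy = v*sin(theta) = 12 * sin(31.03 deg) = 6.1858 m/s
H = vy^2 / (2*g) = 38.2646 / (2*9.81)
H = 38.2646 / 19.62 = 1.9503 m

1.9503 m


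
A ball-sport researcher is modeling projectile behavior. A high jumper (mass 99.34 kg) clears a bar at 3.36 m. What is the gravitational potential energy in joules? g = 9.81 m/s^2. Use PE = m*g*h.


PE = m * g * h
PE = 99.34 * 9.81 * 3.36
PE = 974.5254 * 3.36 = 3274.4053 J

3274.4053 J


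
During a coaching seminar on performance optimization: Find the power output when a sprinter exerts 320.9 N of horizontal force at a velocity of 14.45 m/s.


P = F * v
P = 320.9 * 14.45
P = 4637.005 W

4637.005 W


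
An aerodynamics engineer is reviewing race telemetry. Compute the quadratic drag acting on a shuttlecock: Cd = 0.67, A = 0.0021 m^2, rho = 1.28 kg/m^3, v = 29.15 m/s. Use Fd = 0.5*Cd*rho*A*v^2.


Fd = 0.5 * Cd * rho * A * v^2
Fd = 0.5 * 0.67 * 1.28 * 0.0021 * 29.15^2
v^2 = 849.7225
Fd = 0.5 * 0.67 * 1.28 * 0.0021 * 849.7225 = 0.7652 N

0.7652 N


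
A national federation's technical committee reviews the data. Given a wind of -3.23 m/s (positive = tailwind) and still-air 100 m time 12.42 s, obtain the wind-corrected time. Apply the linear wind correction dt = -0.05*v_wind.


dt = -0.05 * v_wind = -0.05 * -3.23 = 0.1615 s
t_corrected = t_still + dt = 12.42 + (0.1615)
t_corrected = 12.5815 s

12.5815 s


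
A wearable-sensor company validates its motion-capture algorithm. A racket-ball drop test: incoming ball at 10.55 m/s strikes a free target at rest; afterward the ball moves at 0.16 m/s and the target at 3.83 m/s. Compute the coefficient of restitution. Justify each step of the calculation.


e = (v2_after - v1_after) / (v1_before - v2_before)
Numerator = 3.83 - 0.16 = 3.67
Denominator = 10.55 - 0 = 10.55
e = 3.67 / 10.55 = 0.3479

0.3479


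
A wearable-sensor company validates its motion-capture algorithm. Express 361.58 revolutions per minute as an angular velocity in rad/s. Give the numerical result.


omega = RPM * 2 * pi / 60
omega = 361.58 * 2 * 3.14159 / 60
omega = 2271.8741 / 60 = 37.8646 rad/s

37.8646 rad/s


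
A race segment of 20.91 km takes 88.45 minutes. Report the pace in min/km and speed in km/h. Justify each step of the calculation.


Pace = time / distance = 88.45 min / 20.91 km = 4.23 min/km
Speed = distance / time_in_hours = 20.91 / 1.4742 hr
Speed = 14.1843 km/h

4.23 min/km, 14.1843 km/h


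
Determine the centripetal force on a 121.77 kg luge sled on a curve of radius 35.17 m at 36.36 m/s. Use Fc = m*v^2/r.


Fc = m * v^2 / r
v^2 = 36.36^2 = 1322.0496
Fc = 121.77 * 1322.0496 / 35.17
Fc = 160985.9798 / 35.17 = 4577.3665 N

4577.3665 N


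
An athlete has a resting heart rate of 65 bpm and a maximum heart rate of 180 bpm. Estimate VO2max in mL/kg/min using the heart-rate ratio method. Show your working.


VO2max = 15.3 * HRmax / HRrest
VO2max = 15.3 * 180 / 65
VO2max = 2754 / 65 = 42.3692 mL/kg/min

42.3692 mL/kg/min


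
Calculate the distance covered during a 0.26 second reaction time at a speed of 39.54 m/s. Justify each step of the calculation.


d = v * t
d = 39.54 * 0.26
d = 10.2804 m

10.2804 m


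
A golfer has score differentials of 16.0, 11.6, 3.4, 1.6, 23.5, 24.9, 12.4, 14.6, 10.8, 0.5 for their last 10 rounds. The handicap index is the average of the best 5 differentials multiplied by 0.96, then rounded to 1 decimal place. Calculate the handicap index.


All differentials: 16.0, 11.6, 3.4, 1.6, 23.5, 24.9, 12.4, 14.6, 10.8, 0.5
Sorted: 0.5, 1.6, 3.4, 10.8, 11.6, 12.4, 14.6, 16.0, 23.5, 24.9
Best 5: 0.5, 1.6, 3.4, 10.8, 11.6
Average of best = 27.9 / 5 = 5.58
Raw index = 5.58 * 0.96 = 5.3568
Handicap index = round(5.3568, 1) = 5.4

5.4


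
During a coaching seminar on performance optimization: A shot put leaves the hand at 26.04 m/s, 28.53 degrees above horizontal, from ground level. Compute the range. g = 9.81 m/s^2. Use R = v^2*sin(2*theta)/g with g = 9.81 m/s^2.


R = v^2 * sin(2*theta) / g
Convert angle to radians: theta = 28.53 deg = 0.4979 rad
sin(2*theta) = sin(0.9959) = 0.8392
R = 26.04^2 * 0.8392 / 9.81
R = 678.0816 * 0.8392 / 9.81 = 58.0095 m

58.0095 m


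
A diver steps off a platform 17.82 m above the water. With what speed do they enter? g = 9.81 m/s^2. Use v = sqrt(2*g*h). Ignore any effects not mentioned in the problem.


v = sqrt(2 * g * h)
v = sqrt(2 * 9.81 * 17.82)
v = sqrt(349.6284) = 18.6984 m/s

18.6984 m/s


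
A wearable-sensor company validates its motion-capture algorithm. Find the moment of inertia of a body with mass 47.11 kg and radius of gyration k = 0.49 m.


I = m * k^2
I = 47.11 * 0.49^2
I = 47.11 * 0.2401 = 11.3111 kg*m^2

11.3111 kg*m^2


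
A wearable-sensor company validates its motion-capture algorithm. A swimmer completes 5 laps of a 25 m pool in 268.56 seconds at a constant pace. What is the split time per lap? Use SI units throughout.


Split time = total_time / n_laps = 268.56 / 5
Split time = 53.712 s per lap

53.712 s


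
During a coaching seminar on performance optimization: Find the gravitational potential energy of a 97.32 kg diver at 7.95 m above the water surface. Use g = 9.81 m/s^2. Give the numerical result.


PE = m * g * h
PE = 97.32 * 9.81 * 7.95
PE = 954.7092 * 7.95 = 7589.9381 J

7589.9381 J


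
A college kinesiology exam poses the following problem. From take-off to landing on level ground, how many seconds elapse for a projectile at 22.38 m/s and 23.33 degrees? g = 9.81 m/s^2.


T = 2*v*sin(theta)/g
sin(theta) = sin(23.33 deg) = 0.396
T = 2*22.38*0.396 / 9.81
T = 17.7261 / 9.81 = 1.8069 s

1.8069 s


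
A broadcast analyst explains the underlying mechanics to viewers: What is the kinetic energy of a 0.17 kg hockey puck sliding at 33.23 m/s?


KE = 0.5 * m * v^2
KE = 0.5 * 0.17 * 33.23^2
KE = 0.5 * 0.17 * 1104.2329 = 93.8598 J

93.8598 J


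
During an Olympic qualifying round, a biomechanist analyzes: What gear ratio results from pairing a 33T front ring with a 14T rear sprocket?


GR = front_teeth / rear_teeth
GR = 33 / 14
GR = 2.3571

2.3571


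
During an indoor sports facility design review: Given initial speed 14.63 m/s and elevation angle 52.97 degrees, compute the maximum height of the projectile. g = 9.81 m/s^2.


H = (v*sin(theta))^2 / (2*g)
vy = v*sin(theta) = 14.63 * sin(52.97 deg) = 11.6794 m/s
H = vy^2 / (2*g) = 136.409 / (2*9.81)
H = 136.409 / 19.62 = 6.9525 m

6.9525 m


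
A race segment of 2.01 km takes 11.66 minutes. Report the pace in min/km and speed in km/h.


Pace = time / distance = 11.66 min / 2.01 km = 5.801 min/km
Speed = distance / time_in_hours = 2.01 / 0.1943 hr
Speed = 10.3431 km/h

5.801 min/km, 10.3431 km/h


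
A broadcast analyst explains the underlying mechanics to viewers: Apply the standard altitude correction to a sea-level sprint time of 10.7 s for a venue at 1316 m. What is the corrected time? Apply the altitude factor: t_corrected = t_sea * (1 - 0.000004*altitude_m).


Correction factor = 1 - 0.000004 * 1316 = 0.994736
t_corrected = t_sea * factor = 10.7 * 0.994736
t_corrected = 10.6437 s

10.6437 s


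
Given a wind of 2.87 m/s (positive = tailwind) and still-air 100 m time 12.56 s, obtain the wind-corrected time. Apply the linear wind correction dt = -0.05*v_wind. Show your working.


dt = -0.05 * v_wind = -0.05 * 2.87 = -0.1435 s
t_corrected = t_still + dt = 12.56 + (-0.1435)
t_corrected = 12.4165 s

12.4165 s


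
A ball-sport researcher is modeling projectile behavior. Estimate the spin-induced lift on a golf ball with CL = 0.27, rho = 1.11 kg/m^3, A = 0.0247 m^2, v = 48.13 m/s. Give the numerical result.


FM = 0.5 * CL * rho * A * v^2
FM = 0.5 * 0.27 * 1.11 * 0.0247 * 48.13^2
v^2 = 2316.4969
FM = 0.5 * 0.27 * 1.11 * 0.0247 * 2316.4969 = 8.574 N

8.574 N


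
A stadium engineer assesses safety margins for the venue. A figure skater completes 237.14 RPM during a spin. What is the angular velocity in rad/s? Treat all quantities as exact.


omega = RPM * 2 * pi / 60
omega = 237.14 * 2 * 3.14159 / 60
omega = 1489.9946 / 60 = 24.8332 rad/s

24.8332 rad/s


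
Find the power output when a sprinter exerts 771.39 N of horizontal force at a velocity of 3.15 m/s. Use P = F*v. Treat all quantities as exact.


P = F * v
P = 771.39 * 3.15
P = 2429.8785 W

2429.8785 W


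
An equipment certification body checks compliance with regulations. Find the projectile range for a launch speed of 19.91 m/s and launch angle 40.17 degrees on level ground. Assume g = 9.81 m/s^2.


R = v^2 * sin(2*theta) / g
Convert angle to radians: theta = 40.17 deg = 0.7011 rad
sin(2*theta) = sin(1.4022) = 0.9858
R = 19.91^2 * 0.9858 / 9.81
R = 396.4081 * 0.9858 / 9.81 = 39.8356 m

39.8356 m


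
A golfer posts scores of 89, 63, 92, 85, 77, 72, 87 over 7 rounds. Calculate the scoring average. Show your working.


Average = sum / n
Sum = 565
Average = 565 / 7 = 80.7143

80.7143


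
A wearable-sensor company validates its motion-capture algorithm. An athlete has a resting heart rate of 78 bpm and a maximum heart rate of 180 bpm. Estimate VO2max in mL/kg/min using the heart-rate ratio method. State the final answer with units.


VO2max = 15.3 * HRmax / HRrest
VO2max = 15.3 * 180 / 78
VO2max = 2754 / 78 = 35.3077 mL/kg/min

35.3077 mL/kg/min


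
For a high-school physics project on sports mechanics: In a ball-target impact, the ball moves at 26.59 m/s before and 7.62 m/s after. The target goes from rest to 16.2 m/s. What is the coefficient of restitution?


e = (v2_after - v1_after) / (v1_before - v2_before)
Numerator = 16.2 - 7.62 = 8.58
Denominator = 26.59 - 0 = 26.59
e = 8.58 / 26.59 = 0.3227

0.3227
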